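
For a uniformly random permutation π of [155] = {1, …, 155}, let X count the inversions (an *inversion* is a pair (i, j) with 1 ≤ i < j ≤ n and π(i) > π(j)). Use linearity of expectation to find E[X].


Write X = Σ X_I over the C(155, 2) = 11935 pairs i < j, with X_I the indicator of one inversion.
There are 11935 indicators.
For each fixed pair i < j, the values π(i) and π(j) are two distinct elements of {1, …, 155} in uniformly random order; by symmetry P[π(i) > π(j)] = 1/2.
By linearity: E[X] = 11935 · (1/2) = C(155, 2) · (1/2) = 11935/2 = 11935/2 ≈ 5967.50000.

E[X] = 11935/2 = 5967.50000.


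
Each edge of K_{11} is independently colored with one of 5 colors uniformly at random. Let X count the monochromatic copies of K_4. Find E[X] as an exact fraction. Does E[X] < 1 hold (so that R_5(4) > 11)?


E[X] = C(11, 4) · 5^{1 − 6} = 330 · 5^{−5} = 330/3125.
As a reduced fraction: E[X] = 66/625 ≈ 0.105600.
Is E[X] < 1? YES.
Since E[X] < 1, there exists a 5-coloring of K_{11} with no monochromatic K_4; hence R_5(4) > 11.

E[X] = 66/625 ≈ 0.105600; E[X] < 1, so R_5(4) > 11.


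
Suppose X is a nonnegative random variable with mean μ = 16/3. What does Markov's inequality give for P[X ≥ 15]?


μ = E[X] = 16/3, a = 15.
Markov: P[X ≥ 15] ≤ μ/a = (16/3)/15 = 16/45.
Numerically: ≈ 0.355556.
(Since a = 15 > μ = 5.333333, the bound 16/45 is < 1 and informative.)

P[X ≥ 15] ≤ 16/45 ≈ 0.355556.


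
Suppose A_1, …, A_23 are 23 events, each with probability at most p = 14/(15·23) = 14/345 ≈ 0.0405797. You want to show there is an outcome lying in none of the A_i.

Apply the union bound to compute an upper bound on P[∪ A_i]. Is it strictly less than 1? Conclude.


Union bound: P[∪_{i=1}^{23} A_i] ≤ Σ_i P[A_i] ≤ 23·p = 23·(14/345) = 14/15.
Numerically: 14/15 ≈ 0.9333333.
Is 14/15 < 1? YES.
Since P[∪ A_i] ≤ 14/15 < 1, the complement has P[∩ A_i^c] ≥ 1 − 14/15 = 1/15 > 0, so some outcome avoids every A_i.

23·p = 14/15 ≈ 0.9333333; existence CERTIFIED by the union bound.


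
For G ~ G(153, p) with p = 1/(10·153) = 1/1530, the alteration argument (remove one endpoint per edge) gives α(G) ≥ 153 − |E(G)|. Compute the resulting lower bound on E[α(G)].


E[|E(G)|] = C(153, 2)·p = 11628 · (1/1530) = 38/5.
E[α(G)] ≥ n − E[|E(G)|] = 153 − 38/5 = 727/5.
Numerically: ≈ 145.400000.
(This is only a lower bound; the true E[α(G)] may be larger.)

E[α(G)] ≥ 727/5 ≈ 145.400000.


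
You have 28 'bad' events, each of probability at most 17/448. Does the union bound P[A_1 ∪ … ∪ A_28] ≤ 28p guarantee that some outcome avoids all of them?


Union bound: P[∪_{i=1}^{28} A_i] ≤ Σ_i P[A_i] ≤ 28·p = 28·(17/448) = 17/16.
Numerically: 17/16 ≈ 1.062.
Is 17/16 < 1? NO.
Since the bound 17/16 is ≥ 1, the union bound is uninformative here; it does NOT by itself certify existence.

28·p = 17/16 ≈ 1.062; existence NOT certified by the union bound.


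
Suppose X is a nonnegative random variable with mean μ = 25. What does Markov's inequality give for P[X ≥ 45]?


μ = E[X] = 25, a = 45.
Markov: P[X ≥ 45] ≤ μ/a = (25)/45 = 5/9.
Numerically: ≈ 0.556.
(Since a = 45 > μ = 25.000, the bound 5/9 is < 1 and informative.)

P[X ≥ 45] ≤ 5/9 ≈ 0.556.


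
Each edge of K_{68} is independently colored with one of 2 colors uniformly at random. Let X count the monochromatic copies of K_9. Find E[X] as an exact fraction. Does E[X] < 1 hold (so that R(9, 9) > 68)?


E[X] = C(68, 9) · 2^{1 − 36} = 49280065120 · 2^{−35} = 49280065120/34359738368.
As a reduced fraction: E[X] = 1540002035/1073741824 ≈ 1.434239.
Is E[X] < 1? NO.
Since E[X] ≥ 1, the first-moment bound is inconclusive at n = 68; it does NOT by itself certify R(9, 9) > 68.

E[X] = 1540002035/1073741824 ≈ 1.434239; E[X] ≥ 1; first-moment method inconclusive here.


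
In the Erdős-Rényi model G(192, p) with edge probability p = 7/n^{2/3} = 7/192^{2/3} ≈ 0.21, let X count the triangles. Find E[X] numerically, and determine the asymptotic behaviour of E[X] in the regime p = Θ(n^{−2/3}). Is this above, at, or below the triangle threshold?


Number of potential triangles: C(192, 3) = 1161280.
Each occurs with probability p³ ≈ (0.21)³ ≈ 9.30447e-03.
By linearity: E[X] = C(192, 3)·p³ ≈ 1161280 · 9.30447e-03 ≈ 10805.095.
Since α = 2/3 < 1, p = c/n^{2/3} ≫ 1/n is above the triangle threshold p ~ 1/n. Asymptotically E[X] ~ (c³/6)·n^{3(1−α)} = (7³/6)·n^{1} → ∞; triangles are abundant w.h.p.

E[X] ≈ 10805.095; in regime p = Θ(1/n^{2/3}) E[X] diverges (above the triangle threshold p ~ 1/n).


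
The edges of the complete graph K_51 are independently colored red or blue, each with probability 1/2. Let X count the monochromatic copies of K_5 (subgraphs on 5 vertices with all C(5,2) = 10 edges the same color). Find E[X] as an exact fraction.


Let X = Σ_S X_S over the C(51, 5) = 2349060 subsets S of size 5, where X_S = 1 if the K_5 on S is monochromatic.
For a fixed S, the K_5 on S has C(5, 2) = 10 edges. P[all 10 edges red] = (1/2)^10, and likewise for blue, so P[monochromatic] = 2·(1/2)^10 = 2^{1 − 10} = 1/512.
Summing: E[X] = C(51, 5) · 2^{1 − 10} = 2349060 · 1/512 = 587265/128.
Numerically: E[X] ≈ 4588.0078.

E[X] = C(51,5)·2^(1−C(5,2)) = 587265/128 ≈ 4588.0078.


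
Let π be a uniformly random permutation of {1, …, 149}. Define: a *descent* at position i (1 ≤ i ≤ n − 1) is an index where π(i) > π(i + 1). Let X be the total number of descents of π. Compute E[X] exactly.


Write X = Σ X_I over i = 1, …, 148, with X_I the indicator of one descent.
There are 148 indicators.
For each fixed i, the pair (π(i), π(i+1)) is a uniformly random ordered pair of distinct values from {1, …, 149}; by symmetry P[π(i) > π(i+1)] = 1/2.
By linearity: E[X] = 148 · (1/2) = (149 − 1) · (1/2) = 74 ≈ 74.000000.

E[X] = 74 = 74.000000.


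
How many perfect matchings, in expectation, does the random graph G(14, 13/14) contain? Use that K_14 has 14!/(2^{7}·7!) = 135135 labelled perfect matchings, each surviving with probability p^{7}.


K_14 has 14!/(2^{7}·7!) = 135135 labelled perfect matchings.
For each such perfect matching H, let X_H = 1 if all 7 edges of H are present in G. Then P[X_H = 1] = p^{7} = (13/14)^{7} = 62748517/105413504.
By linearity: E[X] = Σ_H E[X_H] = 135135 · p^{7} = 135135 · 62748517/105413504 = 1211360120685/15059072.
Numerically: E[X] ≈ 8.04e+04.

E[X] = 135135 · (13/14)^{7} = 1211360120685/15059072 ≈ 8.04e+04.


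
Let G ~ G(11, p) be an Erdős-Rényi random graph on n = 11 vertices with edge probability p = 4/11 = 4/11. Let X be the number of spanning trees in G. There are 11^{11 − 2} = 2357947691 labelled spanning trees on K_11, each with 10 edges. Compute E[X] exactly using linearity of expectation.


K_11 has 11^{11 − 2} = 2357947691 labelled spanning trees.
For each such spanning tree H, let X_H = 1 if all 10 edges of H are present in G. Then P[X_H = 1] = p^{10} = (4/11)^{10} = 1048576/25937424601.
By linearity of expectation: E[X] = Σ_H E[X_H] = 2357947691 · p^{10} = 2357947691 · 1048576/25937424601 = 1048576/11.
Numerically: E[X] ≈ 9.533e+04.

E[X] = 2357947691 · (4/11)^{10} = 1048576/11 ≈ 9.533e+04.


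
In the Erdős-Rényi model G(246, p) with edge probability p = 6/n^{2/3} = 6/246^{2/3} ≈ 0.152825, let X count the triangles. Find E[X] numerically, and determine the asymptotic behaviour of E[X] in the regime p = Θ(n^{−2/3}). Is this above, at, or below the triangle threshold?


Number of potential triangles: C(246, 3) = 2450980.
Each occurs with probability p³ ≈ (0.152825)³ ≈ 3.56930399e-03.
By linearity: E[X] = C(246, 3)·p³ ≈ 2450980 · 3.56930399e-03 ≈ 8748.292683.
Since α = 2/3 < 1, p = c/n^{2/3} ≫ 1/n is above the triangle threshold p ~ 1/n. Asymptotically E[X] ~ (c³/6)·n^{3(1−α)} = (6³/6)·n^{1} → ∞; triangles are abundant w.h.p.

E[X] ≈ 8748.292683; in regime p = Θ(1/n^{2/3}) E[X] diverges (above the triangle threshold p ~ 1/n).


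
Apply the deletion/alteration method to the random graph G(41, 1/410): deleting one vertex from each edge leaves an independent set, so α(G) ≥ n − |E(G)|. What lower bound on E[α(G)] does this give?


E[|E(G)|] = C(41, 2)·p = 820 · (1/410) = 2.
E[α(G)] ≥ n − E[|E(G)|] = 41 − 2 = 39.
Numerically: ≈ 39.00000.
(This is only a lower bound; the true E[α(G)] may be larger.)

E[α(G)] ≥ 39 ≈ 39.00000.


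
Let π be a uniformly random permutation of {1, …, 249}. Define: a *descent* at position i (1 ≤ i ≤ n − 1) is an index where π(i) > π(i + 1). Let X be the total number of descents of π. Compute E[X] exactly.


Write X = Σ X_I over i = 1, …, 248, with X_I the indicator of one descent.
There are 248 indicators.
For each fixed i, the pair (π(i), π(i+1)) is a uniformly random ordered pair of distinct values from {1, …, 249}; by symmetry P[π(i) > π(i+1)] = 1/2.
By linearity: E[X] = 248 · (1/2) = (249 − 1) · (1/2) = 124 ≈ 124.00000.

E[X] = 124 = 124.00000.


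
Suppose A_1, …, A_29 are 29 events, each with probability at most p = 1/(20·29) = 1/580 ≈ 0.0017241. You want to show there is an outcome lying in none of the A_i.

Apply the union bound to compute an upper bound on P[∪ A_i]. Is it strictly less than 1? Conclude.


Union bound: P[∪_{i=1}^{29} A_i] ≤ Σ_i P[A_i] ≤ 29·p = 29·(1/580) = 1/20.
Numerically: 1/20 ≈ 0.0500000.
Is 1/20 < 1? YES.
Since P[∪ A_i] ≤ 1/20 < 1, the complement has P[∩ A_i^c] ≥ 1 − 1/20 = 19/20 > 0, so some outcome avoids every A_i.

29·p = 1/20 ≈ 0.0500000; existence CERTIFIED by the union bound.


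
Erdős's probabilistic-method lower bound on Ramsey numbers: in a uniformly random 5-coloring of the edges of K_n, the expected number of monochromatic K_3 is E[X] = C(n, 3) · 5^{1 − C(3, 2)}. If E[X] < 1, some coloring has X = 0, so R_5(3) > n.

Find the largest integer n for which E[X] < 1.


We need C(n, 3) · 5^{1 − 3} < 1, i.e. C(n, 3) < 5^{3 − 1} = 25.
Check values of n near the boundary:
  n = 3: C(3, 3) = 1; 1 < 25? YES
  n = 4: C(4, 3) = 4; 4 < 25? YES
  n = 5: C(5, 3) = 10; 10 < 25? YES
  n = 6: C(6, 3) = 20; 20 < 25? YES
  n = 7: C(7, 3) = 35; 35 < 25? NO
  n = 8: C(8, 3) = 56; 56 < 25? NO
The largest n with C(n, 3) < 25 is n = 6 (where E[X] = 4/5 ≈ 0.800). Hence R_5(3) > 6, i.e. R_5(3) ≥ 7.

Largest n = 6; hence R_5(3) > 6.


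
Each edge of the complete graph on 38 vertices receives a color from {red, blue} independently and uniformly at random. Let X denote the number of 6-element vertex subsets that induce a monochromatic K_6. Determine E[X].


Let X = Σ_S X_S over the C(38, 6) = 2760681 subsets S of size 6, where X_S = 1 if the K_6 on S is monochromatic.
For a fixed S, the K_6 on S has C(6, 2) = 15 edges. P[all 15 edges red] = (1/2)^15, and likewise for blue, so P[monochromatic] = 2·(1/2)^15 = 2^{1 − 15} = 1/16384.
By linearity: E[X] = C(38, 6) · 2^{1 − 15} = 2760681 · 1/16384 = 2760681/16384.
Numerically: E[X] ≈ 168.4986.

E[X] = C(38,6)·2^(1−C(6,2)) = 2760681/16384 ≈ 168.4986.


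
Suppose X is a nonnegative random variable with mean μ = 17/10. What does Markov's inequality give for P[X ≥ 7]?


μ = E[X] = 17/10, a = 7.
Markov: P[X ≥ 7] ≤ μ/a = (17/10)/7 = 17/70.
Numerically: ≈ 0.24286.
(Since a = 7 > μ = 1.70000, the bound 17/70 is < 1 and informative.)

P[X ≥ 7] ≤ 17/70 ≈ 0.24286.


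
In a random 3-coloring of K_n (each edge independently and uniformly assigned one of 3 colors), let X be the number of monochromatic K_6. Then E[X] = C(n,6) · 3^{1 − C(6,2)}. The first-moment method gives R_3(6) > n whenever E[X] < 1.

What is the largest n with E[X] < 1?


We need C(n, 6) · 3^{1 − 15} < 1, i.e. C(n, 6) < 3^{15 − 1} = 4782969.
Check values of n near the boundary:
  n = 39: C(39, 6) = 3262623; 3262623 < 4782969? YES
  n = 40: C(40, 6) = 3838380; 3838380 < 4782969? YES
  n = 41: C(41, 6) = 4496388; 4496388 < 4782969? YES
  n = 42: C(42, 6) = 5245786; 5245786 < 4782969? NO
  n = 43: C(43, 6) = 6096454; 6096454 < 4782969? NO
  n = 44: C(44, 6) = 7059052; 7059052 < 4782969? NO
The largest n with C(n, 6) < 4782969 is n = 41 (where E[X] = 1498796/1594323 ≈ 0.940). Hence R_3(6) > 41, i.e. R_3(6) ≥ 42.

Largest n = 41; hence R_3(6) > 41.


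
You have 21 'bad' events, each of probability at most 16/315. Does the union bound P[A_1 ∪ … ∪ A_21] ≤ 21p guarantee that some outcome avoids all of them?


Union bound: P[∪_{i=1}^{21} A_i] ≤ Σ_i P[A_i] ≤ 21·p = 21·(16/315) = 16/15.
Numerically: 16/15 ≈ 1.067.
Is 16/15 < 1? NO.
Since the bound 16/15 is ≥ 1, the union bound is uninformative here; it does NOT by itself certify existence.

21·p = 16/15 ≈ 1.067; existence NOT certified by the union bound.


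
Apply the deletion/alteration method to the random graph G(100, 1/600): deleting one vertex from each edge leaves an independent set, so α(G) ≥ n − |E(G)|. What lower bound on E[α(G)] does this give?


E[|E(G)|] = C(100, 2)·p = 4950 · (1/600) = 33/4.
E[α(G)] ≥ n − E[|E(G)|] = 100 − 33/4 = 367/4.
Numerically: ≈ 91.7500.
(This is only a lower bound; the true E[α(G)] may be larger.)

E[α(G)] ≥ 367/4 ≈ 91.7500.


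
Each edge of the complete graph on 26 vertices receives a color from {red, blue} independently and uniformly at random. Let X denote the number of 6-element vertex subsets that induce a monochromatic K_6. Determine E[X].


Let X = Σ_S X_S over the C(26, 6) = 230230 subsets S of size 6, where X_S = 1 if the K_6 on S is monochromatic.
For a fixed S, the K_6 on S has C(6, 2) = 15 edges. P[all 15 edges red] = (1/2)^15, and likewise for blue, so P[monochromatic] = 2·(1/2)^15 = 2^{1 − 15} = 1/16384.
By linearity: E[X] = C(26, 6) · 2^{1 − 15} = 230230 · 1/16384 = 115115/8192.
Numerically: E[X] ≈ 14.0521.

E[X] = C(26,6)·2^(1−C(6,2)) = 115115/8192 ≈ 14.0521.


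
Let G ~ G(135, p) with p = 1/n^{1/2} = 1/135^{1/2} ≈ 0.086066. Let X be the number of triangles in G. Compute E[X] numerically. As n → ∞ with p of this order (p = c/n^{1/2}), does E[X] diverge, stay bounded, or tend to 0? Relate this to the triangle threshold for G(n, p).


Number of potential triangles: C(135, 3) = 400995.
Each occurs with probability p³ ≈ (0.086066)³ ≈ 6.3752812e-04.
By linearity: E[X] = C(135, 3)·p³ ≈ 400995 · 6.3752812e-04 ≈ 255.64559.
Since α = 1/2 < 1, p = c/n^{1/2} ≫ 1/n is above the triangle threshold p ~ 1/n. Asymptotically E[X] ~ (c³/6)·n^{3(1−α)} = (1³/6)·n^{1.5} → ∞; triangles are abundant w.h.p.

E[X] ≈ 255.64559; in regime p = Θ(1/n^{1/2}) E[X] diverges (above the triangle threshold p ~ 1/n).


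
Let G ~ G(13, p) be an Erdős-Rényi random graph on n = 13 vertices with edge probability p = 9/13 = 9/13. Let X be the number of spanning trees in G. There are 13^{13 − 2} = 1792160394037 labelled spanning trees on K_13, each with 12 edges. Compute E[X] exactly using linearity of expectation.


K_13 has 13^{13 − 2} = 1792160394037 labelled spanning trees.
For each such spanning tree H, let X_H = 1 if all 12 edges of H are present in G. Then P[X_H = 1] = p^{12} = (9/13)^{12} = 282429536481/23298085122481.
By linearity of expectation: E[X] = Σ_H E[X_H] = 1792160394037 · p^{12} = 1792160394037 · 282429536481/23298085122481 = 282429536481/13.
Numerically: E[X] ≈ 2.173e+10.

E[X] = 1792160394037 · (9/13)^{12} = 282429536481/13 ≈ 2.173e+10.


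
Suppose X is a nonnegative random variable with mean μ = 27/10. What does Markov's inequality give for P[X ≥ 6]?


μ = E[X] = 27/10, a = 6.
Markov: P[X ≥ 6] ≤ μ/a = (27/10)/6 = 9/20.
Numerically: ≈ 0.450000.
(Since a = 6 > μ = 2.700000, the bound 9/20 is < 1 and informative.)

P[X ≥ 6] ≤ 9/20 ≈ 0.450000.


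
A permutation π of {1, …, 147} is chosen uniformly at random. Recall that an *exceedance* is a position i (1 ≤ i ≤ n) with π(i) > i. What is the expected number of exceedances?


Write X = Σ_{i=1}^{147} X_i, where X_i = 1_{π(i) > i}.
For each fixed i, π(i) is uniform over {1, …, 147} (marginal of a uniform permutation), so P[π(i) > i] = (n − i)/n. Summing: Σ_{i=1}^{147} (n − i)/n = (0 + 1 + … + 146)/147 = 147(147 − 1)/(2·147) = (147 − 1)/2.
Hence E[X] = Σ_{i=1}^{147} (147 − i)/147 = 73 ≈ 73.000000.

E[X] = 73 = 73.000000.


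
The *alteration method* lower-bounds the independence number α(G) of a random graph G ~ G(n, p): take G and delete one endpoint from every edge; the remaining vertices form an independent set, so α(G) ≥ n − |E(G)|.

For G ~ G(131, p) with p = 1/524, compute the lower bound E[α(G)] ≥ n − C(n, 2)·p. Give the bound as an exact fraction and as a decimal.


E[|E(G)|] = C(131, 2)·p = 8515 · (1/524) = 65/4.
E[α(G)] ≥ n − E[|E(G)|] = 131 − 65/4 = 459/4.
Numerically: ≈ 114.7500.
(This is only a lower bound; the true E[α(G)] may be larger.)

E[α(G)] ≥ 459/4 ≈ 114.7500.


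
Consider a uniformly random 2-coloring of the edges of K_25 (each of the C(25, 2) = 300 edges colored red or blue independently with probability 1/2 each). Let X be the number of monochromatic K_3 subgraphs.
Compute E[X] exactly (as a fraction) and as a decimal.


Let X = Σ_S X_S over the C(25, 3) = 2300 subsets S of size 3, where X_S = 1 if the K_3 on S is monochromatic.
For a fixed S, the K_3 on S has C(3, 2) = 3 edges. P[all 3 edges red] = (1/2)^3, and likewise for blue, so P[monochromatic] = 2·(1/2)^3 = 2^{1 − 3} = 1/4.
By linearity: E[X] = C(25, 3) · 2^{1 − 3} = 2300 · 1/4 = 575.
Numerically: E[X] ≈ 575.00000.

E[X] = C(25,3)·2^(1−C(3,2)) = 575 ≈ 575.00000.


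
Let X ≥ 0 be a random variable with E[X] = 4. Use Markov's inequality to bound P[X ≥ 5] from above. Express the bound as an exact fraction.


μ = E[X] = 4, a = 5.
Markov: P[X ≥ 5] ≤ μ/a = (4)/5 = 4/5.
Numerically: ≈ 0.80000.
(Since a = 5 > μ = 4.00000, the bound 4/5 is < 1 and informative.)

P[X ≥ 5] ≤ 4/5 ≈ 0.80000.


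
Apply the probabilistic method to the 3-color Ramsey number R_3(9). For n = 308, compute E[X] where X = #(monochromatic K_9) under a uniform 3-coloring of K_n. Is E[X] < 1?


E[X] = C(308, 9) · 3^{1 − 36} = 61088326838816200 · 3^{−35} = 61088326838816200/50031545098999707.
As a reduced fraction: E[X] = 61088326838816200/50031545098999707 ≈ 1.220996.
Is E[X] < 1? NO.
Since E[X] ≥ 1, the first-moment bound is inconclusive at n = 308; it does NOT by itself certify R_3(9) > 308.

E[X] = 61088326838816200/50031545098999707 ≈ 1.220996; E[X] ≥ 1; first-moment method inconclusive here.


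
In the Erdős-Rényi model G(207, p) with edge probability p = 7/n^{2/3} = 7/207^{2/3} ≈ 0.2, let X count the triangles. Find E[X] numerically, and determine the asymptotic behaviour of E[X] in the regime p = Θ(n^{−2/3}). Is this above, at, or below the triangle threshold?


Number of potential triangles: C(207, 3) = 1456935.
Each occurs with probability p³ ≈ (0.2)³ ≈ 8.004854e-03.
By linearity: E[X] = C(207, 3)·p³ ≈ 1456935 · 8.004854e-03 ≈ 11662.5523.
Since α = 2/3 < 1, p = c/n^{2/3} ≫ 1/n is above the triangle threshold p ~ 1/n. Asymptotically E[X] ~ (c³/6)·n^{3(1−α)} = (7³/6)·n^{1} → ∞; triangles are abundant w.h.p.

E[X] ≈ 11662.5523; in regime p = Θ(1/n^{2/3}) E[X] diverges (above the triangle threshold p ~ 1/n).


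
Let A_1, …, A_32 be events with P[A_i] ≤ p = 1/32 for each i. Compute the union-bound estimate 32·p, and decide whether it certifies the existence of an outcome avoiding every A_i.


Union bound: P[∪_{i=1}^{32} A_i] ≤ Σ_i P[A_i] ≤ 32·p = 32·(1/32) = 1.
Numerically: 1 ≈ 1.000.
Is 1 < 1? NO.
Since the bound 1 is ≥ 1, the union bound is uninformative here; it does NOT by itself certify existence.

32·p = 1 ≈ 1.000; existence NOT certified by the union bound.


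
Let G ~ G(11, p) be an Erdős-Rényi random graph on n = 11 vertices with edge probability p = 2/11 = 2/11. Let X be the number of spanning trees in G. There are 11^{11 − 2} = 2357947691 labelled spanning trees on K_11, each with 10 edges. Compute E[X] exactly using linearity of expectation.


K_11 has 11^{11 − 2} = 2357947691 labelled spanning trees.
For each such spanning tree H, let X_H = 1 if all 10 edges of H are present in G. Then P[X_H = 1] = p^{10} = (2/11)^{10} = 1024/25937424601.
By linearity of expectation: E[X] = Σ_H E[X_H] = 2357947691 · p^{10} = 2357947691 · 1024/25937424601 = 1024/11.
Numerically: E[X] ≈ 93.091.

E[X] = 2357947691 · (2/11)^{10} = 1024/11 ≈ 93.091.


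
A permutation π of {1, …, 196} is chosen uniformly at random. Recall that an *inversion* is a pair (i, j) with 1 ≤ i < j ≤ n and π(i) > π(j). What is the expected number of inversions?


Write X = Σ X_I over the C(196, 2) = 19110 pairs i < j, with X_I the indicator of one inversion.
There are 19110 indicators.
For each fixed pair i < j, the values π(i) and π(j) are two distinct elements of {1, …, 196} in uniformly random order; by symmetry P[π(i) > π(j)] = 1/2.
By linearity: E[X] = 19110 · (1/2) = C(196, 2) · (1/2) = 19110/2 = 9555 ≈ 9555.0000.

E[X] = 9555 = 9555.0000.


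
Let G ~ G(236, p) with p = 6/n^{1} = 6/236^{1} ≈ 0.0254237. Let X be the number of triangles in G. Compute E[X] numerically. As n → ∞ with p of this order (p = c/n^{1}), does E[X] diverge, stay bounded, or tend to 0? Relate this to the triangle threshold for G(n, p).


Number of potential triangles: C(236, 3) = 2162940.
Each occurs with probability p³ ≈ (0.0254237)³ ≈ 1.64330336e-05.
By linearity: E[X] = C(236, 3)·p³ ≈ 2162940 · 1.64330336e-05 ≈ 35.543666.
Here α = 1, so p = 6/n is exactly at the triangle threshold p ~ 1/n. Asymptotically E[X] → c³/6 = 6³/6 = 36 ≈ 36.000000, a bounded constant. In this regime the triangle count is asymptotically Poisson(c³/6).

E[X] ≈ 35.543666; in regime p = Θ(1/n^{1}) E[X] stays bounded (at the triangle threshold p ~ 1/n).


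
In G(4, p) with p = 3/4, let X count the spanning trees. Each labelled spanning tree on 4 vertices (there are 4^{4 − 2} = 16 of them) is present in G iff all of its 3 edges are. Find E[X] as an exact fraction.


K_4 has 4^{4 − 2} = 16 labelled spanning trees.
For each such spanning tree H, let X_H = 1 if all 3 edges of H are present in G. Then P[X_H = 1] = p^{3} = (3/4)^{3} = 27/64.
By linearity of expectation: E[X] = Σ_H E[X_H] = 16 · p^{3} = 16 · 27/64 = 27/4.
Numerically: E[X] ≈ 6.75.

E[X] = 16 · (3/4)^{3} = 27/4 ≈ 6.75.


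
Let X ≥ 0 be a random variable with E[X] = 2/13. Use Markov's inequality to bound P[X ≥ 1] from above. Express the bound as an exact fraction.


μ = E[X] = 2/13, a = 1.
Markov: P[X ≥ 1] ≤ μ/a = (2/13)/1 = 2/13.
Numerically: ≈ 0.154.
(Since a = 1 > μ = 0.154, the bound 2/13 is < 1 and informative.)

P[X ≥ 1] ≤ 2/13 ≈ 0.154.


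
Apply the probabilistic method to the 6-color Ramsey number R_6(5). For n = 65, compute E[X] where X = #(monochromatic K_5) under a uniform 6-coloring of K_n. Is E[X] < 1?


E[X] = C(65, 5) · 6^{1 − 10} = 8259888 · 6^{−9} = 8259888/10077696.
As a reduced fraction: E[X] = 172081/209952 ≈ 0.81962.
Is E[X] < 1? YES.
Since E[X] < 1, there exists a 6-coloring of K_{65} with no monochromatic K_5; hence R_6(5) > 65.

E[X] = 172081/209952 ≈ 0.81962; E[X] < 1, so R_6(5) > 65.


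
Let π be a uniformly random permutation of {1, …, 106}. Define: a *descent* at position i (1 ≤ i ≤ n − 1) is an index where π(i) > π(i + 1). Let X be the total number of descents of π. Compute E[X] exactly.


Write X = Σ X_I over i = 1, …, 105, with X_I the indicator of one descent.
There are 105 indicators.
For each fixed i, the pair (π(i), π(i+1)) is a uniformly random ordered pair of distinct values from {1, …, 106}; by symmetry P[π(i) > π(i+1)] = 1/2.
By linearity: E[X] = 105 · (1/2) = (106 − 1) · (1/2) = 105/2 ≈ 52.500.

E[X] = 105/2 = 52.500.


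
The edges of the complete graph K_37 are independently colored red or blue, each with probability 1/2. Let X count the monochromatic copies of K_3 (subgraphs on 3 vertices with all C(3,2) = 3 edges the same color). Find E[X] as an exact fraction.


Let X = Σ_S X_S over the C(37, 3) = 7770 subsets S of size 3, where X_S = 1 if the K_3 on S is monochromatic.
For a fixed S, the K_3 on S has C(3, 2) = 3 edges. P[all 3 edges red] = (1/2)^3, and likewise for blue, so P[monochromatic] = 2·(1/2)^3 = 2^{1 − 3} = 1/4.
By linearity: E[X] = C(37, 3) · 2^{1 − 3} = 7770 · 1/4 = 3885/2.
Numerically: E[X] ≈ 1942.500000.

E[X] = C(37,3)·2^(1−C(3,2)) = 3885/2 ≈ 1942.500000.


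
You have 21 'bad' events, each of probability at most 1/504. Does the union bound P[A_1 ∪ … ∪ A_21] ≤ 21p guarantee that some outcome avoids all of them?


Union bound: P[∪_{i=1}^{21} A_i] ≤ Σ_i P[A_i] ≤ 21·p = 21·(1/504) = 1/24.
Numerically: 1/24 ≈ 0.042.
Is 1/24 < 1? YES.
Since P[∪ A_i] ≤ 1/24 < 1, the complement has P[∩ A_i^c] ≥ 1 − 1/24 = 23/24 > 0, so some outcome avoids every A_i.

21·p = 1/24 ≈ 0.042; existence CERTIFIED by the union bound.


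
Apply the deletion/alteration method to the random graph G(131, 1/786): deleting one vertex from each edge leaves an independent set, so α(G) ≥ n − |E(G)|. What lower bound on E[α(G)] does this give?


E[|E(G)|] = C(131, 2)·p = 8515 · (1/786) = 65/6.
E[α(G)] ≥ n − E[|E(G)|] = 131 − 65/6 = 721/6.
Numerically: ≈ 120.166667.
(This is only a lower bound; the true E[α(G)] may be larger.)

E[α(G)] ≥ 721/6 ≈ 120.166667.


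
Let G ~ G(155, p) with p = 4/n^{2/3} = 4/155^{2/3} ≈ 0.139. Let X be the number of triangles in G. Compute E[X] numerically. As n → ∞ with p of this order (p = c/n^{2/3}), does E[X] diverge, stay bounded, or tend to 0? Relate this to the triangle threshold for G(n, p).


Number of potential triangles: C(155, 3) = 608685.
Each occurs with probability p³ ≈ (0.139)³ ≈ 2.66389e-03.
By linearity: E[X] = C(155, 3)·p³ ≈ 608685 · 2.66389e-03 ≈ 1621.471.
Since α = 2/3 < 1, p = c/n^{2/3} ≫ 1/n is above the triangle threshold p ~ 1/n. Asymptotically E[X] ~ (c³/6)·n^{3(1−α)} = (4³/6)·n^{1} → ∞; triangles are abundant w.h.p.

E[X] ≈ 1621.471; in regime p = Θ(1/n^{2/3}) E[X] diverges (above the triangle threshold p ~ 1/n).


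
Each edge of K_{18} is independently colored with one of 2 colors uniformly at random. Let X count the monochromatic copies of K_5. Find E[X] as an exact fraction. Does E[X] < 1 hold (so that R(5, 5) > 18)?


E[X] = C(18, 5) · 2^{1 − 10} = 8568 · 2^{−9} = 8568/512.
As a reduced fraction: E[X] = 1071/64 ≈ 16.734375.
Is E[X] < 1? NO.
Since E[X] ≥ 1, the first-moment bound is inconclusive at n = 18; it does NOT by itself certify R(5, 5) > 18.

E[X] = 1071/64 ≈ 16.734375; E[X] ≥ 1; first-moment method inconclusive here.


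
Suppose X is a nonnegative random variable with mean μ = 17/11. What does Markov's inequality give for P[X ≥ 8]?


μ = E[X] = 17/11, a = 8.
Markov: P[X ≥ 8] ≤ μ/a = (17/11)/8 = 17/88.
Numerically: ≈ 0.193.
(Since a = 8 > μ = 1.545, the bound 17/88 is < 1 and informative.)

P[X ≥ 8] ≤ 17/88 ≈ 0.193.


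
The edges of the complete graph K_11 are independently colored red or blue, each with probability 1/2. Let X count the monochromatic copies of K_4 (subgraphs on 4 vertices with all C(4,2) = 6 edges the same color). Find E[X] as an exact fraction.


Let X = Σ_S X_S over the C(11, 4) = 330 subsets S of size 4, where X_S = 1 if the K_4 on S is monochromatic.
For a fixed S, the K_4 on S has C(4, 2) = 6 edges. P[all 6 edges red] = (1/2)^6, and likewise for blue, so P[monochromatic] = 2·(1/2)^6 = 2^{1 − 6} = 1/32.
By linearity: E[X] = C(11, 4) · 2^{1 − 6} = 330 · 1/32 = 165/16.
Numerically: E[X] ≈ 10.31250.

E[X] = C(11,4)·2^(1−C(4,2)) = 165/16 ≈ 10.31250.


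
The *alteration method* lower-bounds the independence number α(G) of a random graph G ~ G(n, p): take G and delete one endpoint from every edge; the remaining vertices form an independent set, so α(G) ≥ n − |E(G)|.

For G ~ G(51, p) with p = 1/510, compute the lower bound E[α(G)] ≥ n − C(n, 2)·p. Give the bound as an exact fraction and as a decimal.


E[|E(G)|] = C(51, 2)·p = 1275 · (1/510) = 5/2.
E[α(G)] ≥ n − E[|E(G)|] = 51 − 5/2 = 97/2.
Numerically: ≈ 48.500000.
(This is only a lower bound; the true E[α(G)] may be larger.)

E[α(G)] ≥ 97/2 ≈ 48.500000.


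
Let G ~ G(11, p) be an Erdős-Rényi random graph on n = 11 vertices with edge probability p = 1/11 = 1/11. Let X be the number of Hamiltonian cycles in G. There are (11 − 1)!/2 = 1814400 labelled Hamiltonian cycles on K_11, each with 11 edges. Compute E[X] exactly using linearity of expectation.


K_11 has (11 − 1)!/2 = 1814400 labelled Hamiltonian cycles.
For each such Hamiltonian cycle H, let X_H = 1 if all 11 edges of H are present in G. Then P[X_H = 1] = p^{11} = (1/11)^{11} = 1/285311670611.
By linearity: E[X] = Σ_H E[X_H] = 1814400 · p^{11} = 1814400 · 1/285311670611 = 1814400/285311670611.
Numerically: E[X] ≈ 6.3594e-06.

E[X] = 1814400 · (1/11)^{11} = 1814400/285311670611 ≈ 6.3594e-06.


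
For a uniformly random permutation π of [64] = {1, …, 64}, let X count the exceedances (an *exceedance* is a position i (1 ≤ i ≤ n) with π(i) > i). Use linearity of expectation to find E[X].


Write X = Σ_{i=1}^{64} X_i, where X_i = 1_{π(i) > i}.
For each fixed i, π(i) is uniform over {1, …, 64} (marginal of a uniform permutation), so P[π(i) > i] = (n − i)/n. Summing: Σ_{i=1}^{64} (n − i)/n = (0 + 1 + … + 63)/64 = 64(64 − 1)/(2·64) = (64 − 1)/2.
Hence E[X] = Σ_{i=1}^{64} (64 − i)/64 = 63/2 ≈ 31.5000.

E[X] = 63/2 = 31.5000.


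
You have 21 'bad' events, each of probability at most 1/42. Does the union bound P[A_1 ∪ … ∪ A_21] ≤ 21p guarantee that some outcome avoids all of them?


Union bound: P[∪_{i=1}^{21} A_i] ≤ Σ_i P[A_i] ≤ 21·p = 21·(1/42) = 1/2.
Numerically: 1/2 ≈ 0.5000.
Is 1/2 < 1? YES.
Since P[∪ A_i] ≤ 1/2 < 1, the complement has P[∩ A_i^c] ≥ 1 − 1/2 = 1/2 > 0, so some outcome avoids every A_i.

21·p = 1/2 ≈ 0.5000; existence CERTIFIED by the union bound.


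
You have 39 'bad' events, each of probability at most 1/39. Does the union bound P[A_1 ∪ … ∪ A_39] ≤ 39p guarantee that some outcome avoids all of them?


Union bound: P[∪_{i=1}^{39} A_i] ≤ Σ_i P[A_i] ≤ 39·p = 39·(1/39) = 1.
Numerically: 1 ≈ 1.000000.
Is 1 < 1? NO.
Since the bound 1 is ≥ 1, the union bound is uninformative here; it does NOT by itself certify existence.

39·p = 1 ≈ 1.000000; existence NOT certified by the union bound.


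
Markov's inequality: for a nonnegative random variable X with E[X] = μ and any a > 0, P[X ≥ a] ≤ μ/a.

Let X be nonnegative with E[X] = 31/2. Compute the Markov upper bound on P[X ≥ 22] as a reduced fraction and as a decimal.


μ = E[X] = 31/2, a = 22.
Markov: P[X ≥ 22] ≤ μ/a = (31/2)/22 = 31/44.
Numerically: ≈ 0.7045.
(Since a = 22 > μ = 15.5000, the bound 31/44 is < 1 and informative.)

P[X ≥ 22] ≤ 31/44 ≈ 0.7045.


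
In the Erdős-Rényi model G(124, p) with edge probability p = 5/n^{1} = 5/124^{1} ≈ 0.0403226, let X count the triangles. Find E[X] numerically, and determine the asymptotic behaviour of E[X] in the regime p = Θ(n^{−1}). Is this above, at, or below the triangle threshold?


Number of potential triangles: C(124, 3) = 310124.
Each occurs with probability p³ ≈ (0.0403226)³ ≈ 6.55609077e-05.
By linearity: E[X] = C(124, 3)·p³ ≈ 310124 · 6.55609077e-05 ≈ 20.332011.
Here α = 1, so p = 5/n is exactly at the triangle threshold p ~ 1/n. Asymptotically E[X] → c³/6 = 5³/6 = 125/6 ≈ 20.833333, a bounded constant. In this regime the triangle count is asymptotically Poisson(c³/6).

E[X] ≈ 20.332011; in regime p = Θ(1/n^{1}) E[X] stays bounded (at the triangle threshold p ~ 1/n).


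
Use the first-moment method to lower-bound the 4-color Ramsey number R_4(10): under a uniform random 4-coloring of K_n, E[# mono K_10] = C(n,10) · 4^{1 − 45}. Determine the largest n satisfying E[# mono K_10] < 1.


We need C(n, 10) · 4^{1 − 45} < 1, i.e. C(n, 10) < 4^{45 − 1} = 309485009821345068724781056.
Check values of n near the boundary:
  n = 2020: C(2020, 10) = 304832018578739931133653656; 304832018578739931133653656 < 309485009821345068724781056? YES
  n = 2021: C(2021, 10) = 306347841644770462864800616; 306347841644770462864800616 < 309485009821345068724781056? YES
  n = 2022: C(2022, 10) = 307870445231474093395937796; 307870445231474093395937796 < 309485009821345068724781056? YES
  n = 2023: C(2023, 10) = 309399856285778485315440716; 309399856285778485315440716 < 309485009821345068724781056? YES
  n = 2024: C(2024, 10) = 310936101848269937576192656; 310936101848269937576192656 < 309485009821345068724781056? NO
  n = 2025: C(2025, 10) = 312479209053472269772600560; 312479209053472269772600560 < 309485009821345068724781056? NO
  n = 2026: C(2026, 10) = 314029205130126398094885285; 314029205130126398094885285 < 309485009821345068724781056? NO
The largest n with C(n, 10) < 309485009821345068724781056 is n = 2023 (where E[X] = 77349964071444621328860179/77371252455336267181195264 ≈ 0.999725). Hence R_4(10) > 2023, i.e. R_4(10) ≥ 2024.

Largest n = 2023; hence R_4(10) > 2023.


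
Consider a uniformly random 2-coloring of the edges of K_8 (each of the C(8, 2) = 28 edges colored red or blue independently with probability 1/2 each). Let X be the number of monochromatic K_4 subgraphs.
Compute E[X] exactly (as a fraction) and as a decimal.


Let X = Σ_S X_S over the C(8, 4) = 70 subsets S of size 4, where X_S = 1 if the K_4 on S is monochromatic.
For a fixed S, the K_4 on S has C(4, 2) = 6 edges. P[all 6 edges red] = (1/2)^6, and likewise for blue, so P[monochromatic] = 2·(1/2)^6 = 2^{1 − 6} = 1/32.
Summing: E[X] = C(8, 4) · 2^{1 − 6} = 70 · 1/32 = 35/16.
Numerically: E[X] ≈ 2.188.

E[X] = C(8,4)·2^(1−C(4,2)) = 35/16 ≈ 2.188.


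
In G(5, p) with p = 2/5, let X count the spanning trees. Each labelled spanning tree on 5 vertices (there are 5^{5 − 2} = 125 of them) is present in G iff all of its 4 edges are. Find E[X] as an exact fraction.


K_5 has 5^{5 − 2} = 125 labelled spanning trees.
For each such spanning tree H, let X_H = 1 if all 4 edges of H are present in G. Then P[X_H = 1] = p^{4} = (2/5)^{4} = 16/625.
By linearity of expectation: E[X] = Σ_H E[X_H] = 125 · p^{4} = 125 · 16/625 = 16/5.
Numerically: E[X] ≈ 3.2.

E[X] = 125 · (2/5)^{4} = 16/5 ≈ 3.2.


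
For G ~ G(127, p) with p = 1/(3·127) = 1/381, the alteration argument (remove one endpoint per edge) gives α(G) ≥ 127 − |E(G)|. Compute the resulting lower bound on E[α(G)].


E[|E(G)|] = C(127, 2)·p = 8001 · (1/381) = 21.
E[α(G)] ≥ n − E[|E(G)|] = 127 − 21 = 106.
Numerically: ≈ 106.00000.
(This is only a lower bound; the true E[α(G)] may be larger.)

E[α(G)] ≥ 106 ≈ 106.00000.


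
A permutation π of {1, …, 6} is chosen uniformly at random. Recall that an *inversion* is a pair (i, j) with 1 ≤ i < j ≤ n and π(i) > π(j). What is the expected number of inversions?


Write X = Σ X_I over the C(6, 2) = 15 pairs i < j, with X_I the indicator of one inversion.
There are 15 indicators.
For each fixed pair i < j, the values π(i) and π(j) are two distinct elements of {1, …, 6} in uniformly random order; by symmetry P[π(i) > π(j)] = 1/2.
By linearity: E[X] = 15 · (1/2) = C(6, 2) · (1/2) = 15/2 = 15/2 ≈ 7.5000.

E[X] = 15/2 = 7.5000.


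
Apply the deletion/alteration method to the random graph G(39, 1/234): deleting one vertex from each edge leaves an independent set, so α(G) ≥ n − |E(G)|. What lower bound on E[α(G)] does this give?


E[|E(G)|] = C(39, 2)·p = 741 · (1/234) = 19/6.
E[α(G)] ≥ n − E[|E(G)|] = 39 − 19/6 = 215/6.
Numerically: ≈ 35.833.
(This is only a lower bound; the true E[α(G)] may be larger.)

E[α(G)] ≥ 215/6 ≈ 35.833.


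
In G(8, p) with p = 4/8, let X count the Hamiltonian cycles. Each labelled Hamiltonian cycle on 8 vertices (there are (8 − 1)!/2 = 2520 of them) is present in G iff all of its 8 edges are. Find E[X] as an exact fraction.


K_8 has (8 − 1)!/2 = 2520 labelled Hamiltonian cycles.
For each such Hamiltonian cycle H, let X_H = 1 if all 8 edges of H are present in G. Then P[X_H = 1] = p^{8} = (1/2)^{8} = 1/256.
By linearity of expectation: E[X] = Σ_H E[X_H] = 2520 · p^{8} = 2520 · 1/256 = 315/32.
Numerically: E[X] ≈ 9.8438.

E[X] = 2520 · (1/2)^{8} = 315/32 ≈ 9.8438.


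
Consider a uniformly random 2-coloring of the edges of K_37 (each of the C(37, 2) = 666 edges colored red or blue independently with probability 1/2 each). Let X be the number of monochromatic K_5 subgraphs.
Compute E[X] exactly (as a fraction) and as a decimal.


Let X = Σ_S X_S over the C(37, 5) = 435897 subsets S of size 5, where X_S = 1 if the K_5 on S is monochromatic.
For a fixed S, the K_5 on S has C(5, 2) = 10 edges. P[all 10 edges red] = (1/2)^10, and likewise for blue, so P[monochromatic] = 2·(1/2)^10 = 2^{1 − 10} = 1/512.
Summing: E[X] = C(37, 5) · 2^{1 − 10} = 435897 · 1/512 = 435897/512.
Numerically: E[X] ≈ 851.36133.

E[X] = C(37,5)·2^(1−C(5,2)) = 435897/512 ≈ 851.36133.


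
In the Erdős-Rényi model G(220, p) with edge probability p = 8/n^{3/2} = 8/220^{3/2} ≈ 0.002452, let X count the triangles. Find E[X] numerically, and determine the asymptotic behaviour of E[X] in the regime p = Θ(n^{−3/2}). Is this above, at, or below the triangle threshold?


Number of potential triangles: C(220, 3) = 1750540.
Each occurs with probability p³ ≈ (0.002452)³ ≈ 1.473560e-08.
By linearity: E[X] = C(220, 3)·p³ ≈ 1750540 · 1.473560e-08 ≈ 0.0258.
Since α = 3/2 > 1, p = c/n^{3/2} = o(1/n) is below the triangle threshold p ~ 1/n. Asymptotically E[X] ~ (c³/6)·n^{3(1−α)} = (8³/6)·n^{-1.5} → 0, so by Markov's inequality G has no triangles w.h.p.

E[X] ≈ 0.0258; in regime p = Θ(1/n^{3/2}) E[X] tends to 0 (below the triangle threshold p ~ 1/n).


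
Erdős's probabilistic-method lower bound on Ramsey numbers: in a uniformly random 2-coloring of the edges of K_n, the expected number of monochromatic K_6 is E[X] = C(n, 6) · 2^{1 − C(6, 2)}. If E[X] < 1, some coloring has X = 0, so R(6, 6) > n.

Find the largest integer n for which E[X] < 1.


We need C(n, 6) · 2^{1 − 15} < 1, i.e. C(n, 6) < 2^{15 − 1} = 16384.
Check values of n near the boundary:
  n = 11: C(11, 6) = 462; 462 < 16384? YES
  n = 12: C(12, 6) = 924; 924 < 16384? YES
  n = 13: C(13, 6) = 1716; 1716 < 16384? YES
  n = 14: C(14, 6) = 3003; 3003 < 16384? YES
  n = 15: C(15, 6) = 5005; 5005 < 16384? YES
  n = 16: C(16, 6) = 8008; 8008 < 16384? YES
  n = 17: C(17, 6) = 12376; 12376 < 16384? YES
  n = 18: C(18, 6) = 18564; 18564 < 16384? NO
The largest n with C(n, 6) < 16384 is n = 17 (where E[X] = 1547/2048 ≈ 0.7553711). Hence R(6, 6) > 17, i.e. R(6, 6) ≥ 18.

Largest n = 17; hence R(6, 6) > 17.


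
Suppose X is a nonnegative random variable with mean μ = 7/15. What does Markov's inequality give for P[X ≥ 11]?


μ = E[X] = 7/15, a = 11.
Markov: P[X ≥ 11] ≤ μ/a = (7/15)/11 = 7/165.
Numerically: ≈ 0.042424.
(Since a = 11 > μ = 0.466667, the bound 7/165 is < 1 and informative.)

P[X ≥ 11] ≤ 7/165 ≈ 0.042424.


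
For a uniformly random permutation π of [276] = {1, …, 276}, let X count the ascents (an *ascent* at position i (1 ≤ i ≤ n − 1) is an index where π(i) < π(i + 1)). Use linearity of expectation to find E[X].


Write X = Σ X_I over i = 1, …, 275, with X_I the indicator of one ascent.
There are 275 indicators.
For each fixed i, the pair (π(i), π(i+1)) is a uniformly random ordered pair of distinct values from {1, …, 276}; by symmetry P[π(i) < π(i+1)] = 1/2.
By linearity: E[X] = 275 · (1/2) = (276 − 1) · (1/2) = 275/2 ≈ 137.50000.

E[X] = 275/2 = 137.50000.


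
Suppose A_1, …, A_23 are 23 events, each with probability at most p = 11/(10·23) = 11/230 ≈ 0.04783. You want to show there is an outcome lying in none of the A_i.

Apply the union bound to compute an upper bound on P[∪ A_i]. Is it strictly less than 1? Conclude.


Union bound: P[∪_{i=1}^{23} A_i] ≤ Σ_i P[A_i] ≤ 23·p = 23·(11/230) = 11/10.
Numerically: 11/10 ≈ 1.10000.
Is 11/10 < 1? NO.
Since the bound 11/10 is ≥ 1, the union bound is uninformative here; it does NOT by itself certify existence.

23·p = 11/10 ≈ 1.10000; existence NOT certified by the union bound.
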